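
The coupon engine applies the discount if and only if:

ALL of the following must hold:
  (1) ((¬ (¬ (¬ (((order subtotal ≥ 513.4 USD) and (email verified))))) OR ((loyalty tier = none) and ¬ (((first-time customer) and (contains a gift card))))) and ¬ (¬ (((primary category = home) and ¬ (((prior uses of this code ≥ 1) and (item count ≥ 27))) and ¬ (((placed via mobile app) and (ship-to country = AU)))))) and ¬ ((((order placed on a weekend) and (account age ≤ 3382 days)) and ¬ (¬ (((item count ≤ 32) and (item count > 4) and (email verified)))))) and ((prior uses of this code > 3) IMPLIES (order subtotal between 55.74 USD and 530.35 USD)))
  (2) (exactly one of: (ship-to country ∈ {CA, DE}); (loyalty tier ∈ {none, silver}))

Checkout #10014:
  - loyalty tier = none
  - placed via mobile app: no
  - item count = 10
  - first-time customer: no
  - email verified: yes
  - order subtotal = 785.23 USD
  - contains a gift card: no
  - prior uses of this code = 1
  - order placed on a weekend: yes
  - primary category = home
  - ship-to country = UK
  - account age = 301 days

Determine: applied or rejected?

Atomic conditions:
  order subtotal ≥ 513.4 USD: 785.23 ≥ 513.4 is true
  email verified: yes → true
  loyalty tier = none: none == none is true
  first-time customer: no → false
  contains a gift card: no → false
  primary category = home: home == home is true
  prior uses of this code ≥ 1: 1 ≥ 1 is true
  item count ≥ 27: 10 ≥ 27 is false
  placed via mobile app: no → false
  ship-to country = AU: UK == AU is false
  order placed on a weekend: yes → true
  account age ≤ 3382 days: 301 ≤ 3382 is true
  item count ≤ 32: 10 ≤ 32 is true
  item count > 4: 10 > 4 is true
  prior uses of this code > 3: 1 > 3 is false
  order subtotal between 55.74 USD and 530.35 USD: 785.23 in [55.74, 530.35] is false
  ship-to country ∈ {CA, DE}: UK is not in the set → false
  loyalty tier ∈ {none, silver}: none is in the set → true
Combine:
[1.1.1.1.1.1] true AND true = true
[1.1.1.1.1] NOT true = false
[1.1.1.1] NOT false = true
[1.1.1] NOT true = false
[1.1.2.2.1] false AND false = false
[1.1.2.2] NOT false = true
[1.1.2] true AND true = true
[1.1] false OR true = true
[1.2.1.1.2.1] true AND false = false
[1.2.1.1.2] NOT false = true
[1.2.1.1.3.1] false AND false = false
[1.2.1.1.3] NOT false = true
[1.2.1.1] true AND true AND true = true
[1.2.1] NOT true = false
[1.2] NOT false = true
[1.3.1.1] true AND true = true
[1.3.1.2.1.1] true AND true AND true = true
[1.3.1.2.1] NOT true = false
[1.3.1.2] NOT false = true
[1.3.1] true AND true = true
[1.3] NOT true = false
[1.4] false → false (antecedent false ⇒ implication holds) = true
[1] true AND true AND false AND true = false
[2] exactly-one(false, true) = true
[root] false AND true = false
Overall: false → rejected

Rejected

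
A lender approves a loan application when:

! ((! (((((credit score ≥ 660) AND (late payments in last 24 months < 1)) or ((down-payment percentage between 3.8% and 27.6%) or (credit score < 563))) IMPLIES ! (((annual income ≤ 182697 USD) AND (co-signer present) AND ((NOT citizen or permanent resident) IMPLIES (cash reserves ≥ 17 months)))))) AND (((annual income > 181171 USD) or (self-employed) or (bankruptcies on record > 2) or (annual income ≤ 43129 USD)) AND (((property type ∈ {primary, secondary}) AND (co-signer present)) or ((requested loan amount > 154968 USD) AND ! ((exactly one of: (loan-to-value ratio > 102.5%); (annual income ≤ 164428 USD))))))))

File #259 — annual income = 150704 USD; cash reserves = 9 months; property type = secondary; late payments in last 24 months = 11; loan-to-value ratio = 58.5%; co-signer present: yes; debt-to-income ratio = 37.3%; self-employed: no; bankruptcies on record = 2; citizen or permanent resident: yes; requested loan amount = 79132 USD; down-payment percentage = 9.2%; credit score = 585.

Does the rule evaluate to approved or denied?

Atomic conditions:
  credit score ≥ 660: 585 ≥ 660 is false
  late payments in last 24 months < 1: 11 < 1 is false
  down-payment percentage between 3.8% and 27.6%: 9.2 in [3.8, 27.6] is true
  credit score < 563: 585 < 563 is false
  annual income ≤ 182697 USD: 150704 ≤ 182697 is true
  co-signer present: yes → true
  NOT citizen or permanent resident: yes → false
  cash reserves ≥ 17 months: 9 ≥ 17 is false
  annual income > 181171 USD: 150704 > 181171 is false
  self-employed: no → false
  bankruptcies on record > 2: 2 > 2 is false
  annual income ≤ 43129 USD: 150704 ≤ 43129 is false
  property type ∈ {primary, secondary}: secondary is in the set → true
  requested loan amount > 154968 USD: 79132 > 154968 is false
  loan-to-value ratio > 102.5%: 58.5 > 102.5 is false
  annual income ≤ 164428 USD: 150704 ≤ 164428 is true
Combine:
[1.1.1.1.1] false AND false = false
[1.1.1.1.2] true OR false = true
[1.1.1.1] false OR true = true
[1.1.1.2.1.3] false → false (antecedent false ⇒ implication holds) = true
[1.1.1.2.1] true AND true AND true = true
[1.1.1.2] NOT true = false
[1.1.1] true → false = false
[1.1] NOT false = true
[1.2.1] false OR false OR false OR false = false
[1.2.2.1] true AND true = true
[1.2.2.2.2.1] exactly-one(false, true) = true
[1.2.2.2.2] NOT true = false
[1.2.2.2] false AND false = false
[1.2.2] true OR false = true
[1.2] false AND true = false
[1] true AND false = false
[root] NOT false = true
Overall: true → approved

Approved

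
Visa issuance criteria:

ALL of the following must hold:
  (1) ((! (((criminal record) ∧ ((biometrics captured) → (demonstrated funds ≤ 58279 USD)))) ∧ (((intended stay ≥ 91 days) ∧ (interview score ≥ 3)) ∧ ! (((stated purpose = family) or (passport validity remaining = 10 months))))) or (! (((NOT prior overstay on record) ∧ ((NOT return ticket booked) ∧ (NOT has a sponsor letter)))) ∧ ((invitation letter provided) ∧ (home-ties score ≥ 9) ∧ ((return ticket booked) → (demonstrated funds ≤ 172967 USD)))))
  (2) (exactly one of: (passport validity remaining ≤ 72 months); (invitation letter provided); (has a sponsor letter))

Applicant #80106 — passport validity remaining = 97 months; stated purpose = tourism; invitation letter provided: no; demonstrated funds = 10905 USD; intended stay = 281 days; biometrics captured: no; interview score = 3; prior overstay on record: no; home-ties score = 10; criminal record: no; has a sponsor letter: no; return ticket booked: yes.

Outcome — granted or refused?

Refused

Atomic conditions:
  criminal record: no → false
  biometrics captured: no → false
  demonstrated funds ≤ 58279 USD: 10905 ≤ 58279 is true
  intended stay ≥ 91 days: 281 ≥ 91 is true
  interview score ≥ 3: 3 ≥ 3 is true
  stated purpose = family: tourism == family is false
  passport validity remaining = 10 months: 97 == 10 is false
  NOT prior overstay on record: no → true
  NOT return ticket booked: yes → false
  NOT has a sponsor letter: no → true
  invitation letter provided: no → false
  home-ties score ≥ 9: 10 ≥ 9 is true
  return ticket booked: yes → true
  demonstrated funds ≤ 172967 USD: 10905 ≤ 172967 is true
  passport validity remaining ≤ 72 months: 97 ≤ 72 is false
  has a sponsor letter: no → false
Combine:
[1.1.1.1.2] false → true (antecedent false ⇒ implication holds) = true
[1.1.1.1] false AND true = false
[1.1.1] NOT false = true
[1.1.2.1] true AND true = true
[1.1.2.2.1] false OR false = false
[1.1.2.2] NOT false = true
[1.1.2] true AND true = true
[1.1] true AND true = true
[1.2.1.1.2] false AND true = false
[1.2.1.1] true AND false = false
[1.2.1] NOT false = true
[1.2.2.3] true → true = true
[1.2.2] false AND true AND true = false
[1.2] true AND false = false
[1] true OR false = true
[2] exactly-one(false, false, false) = false
[root] true AND false = false
Overall: false → refused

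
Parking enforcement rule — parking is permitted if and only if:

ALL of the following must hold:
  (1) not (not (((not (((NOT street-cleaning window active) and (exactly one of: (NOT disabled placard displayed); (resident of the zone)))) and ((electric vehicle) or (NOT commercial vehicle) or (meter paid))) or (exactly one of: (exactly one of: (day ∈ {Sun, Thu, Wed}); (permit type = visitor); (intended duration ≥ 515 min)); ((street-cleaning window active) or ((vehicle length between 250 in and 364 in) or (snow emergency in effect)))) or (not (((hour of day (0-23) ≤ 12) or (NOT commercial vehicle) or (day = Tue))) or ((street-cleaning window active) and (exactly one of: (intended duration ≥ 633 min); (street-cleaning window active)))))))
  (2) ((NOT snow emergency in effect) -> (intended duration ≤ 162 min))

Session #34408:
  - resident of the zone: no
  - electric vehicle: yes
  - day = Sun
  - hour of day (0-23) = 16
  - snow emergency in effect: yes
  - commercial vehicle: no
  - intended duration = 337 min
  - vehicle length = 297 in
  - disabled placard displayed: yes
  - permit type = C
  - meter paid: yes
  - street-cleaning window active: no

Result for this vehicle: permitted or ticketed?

Atomic conditions:
  NOT street-cleaning window active: no → true
  NOT disabled placard displayed: yes → false
  resident of the zone: no → false
  electric vehicle: yes → true
  NOT commercial vehicle: no → true
  meter paid: yes → true
  day ∈ {Sun, Thu, Wed}: Sun is in the set → true
  permit type = visitor: C == visitor is false
  intended duration ≥ 515 min: 337 ≥ 515 is false
  street-cleaning window active: no → false
  vehicle length between 250 in and 364 in: 297 in [250, 364] is true
  snow emergency in effect: yes → true
  hour of day (0-23) ≤ 12: 16 ≤ 12 is false
  day = Tue: Sun == Tue is false
  intended duration ≥ 633 min: 337 ≥ 633 is false
  NOT snow emergency in effect: yes → false
  intended duration ≤ 162 min: 337 ≤ 162 is false
Combine:
[1.1.1.1.1.1.2] exactly-one(false, false) = false
[1.1.1.1.1.1] true AND false = false
[1.1.1.1.1] NOT false = true
[1.1.1.1.2] true OR true OR true = true
[1.1.1.1] true AND true = true
[1.1.1.2.1] exactly-one(true, false, false) = true
[1.1.1.2.2.2] true OR true = true
[1.1.1.2.2] false OR true = true
[1.1.1.2] exactly-one(true, true) = false
[1.1.1.3.1.1] false OR true OR false = true
[1.1.1.3.1] NOT true = false
[1.1.1.3.2.2] exactly-one(false, false) = false
[1.1.1.3.2] false AND false = false
[1.1.1.3] false OR false = false
[1.1.1] true OR false OR false = true
[1.1] NOT true = false
[1] NOT false = true
[2] false → false (antecedent false ⇒ implication holds) = true
[root] true AND true = true
Overall: true → permitted

Permitted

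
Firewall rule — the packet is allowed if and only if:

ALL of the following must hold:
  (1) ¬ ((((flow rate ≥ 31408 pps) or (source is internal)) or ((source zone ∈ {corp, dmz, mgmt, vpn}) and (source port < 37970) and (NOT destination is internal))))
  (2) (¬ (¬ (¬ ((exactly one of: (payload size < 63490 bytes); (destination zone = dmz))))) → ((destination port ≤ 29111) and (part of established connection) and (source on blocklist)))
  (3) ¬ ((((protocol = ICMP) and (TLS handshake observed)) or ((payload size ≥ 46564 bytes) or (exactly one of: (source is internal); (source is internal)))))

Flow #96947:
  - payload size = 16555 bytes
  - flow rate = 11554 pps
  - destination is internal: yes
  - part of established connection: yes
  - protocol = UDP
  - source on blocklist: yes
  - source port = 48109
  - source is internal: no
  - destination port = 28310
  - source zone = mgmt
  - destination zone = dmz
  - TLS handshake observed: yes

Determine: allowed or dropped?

Atomic conditions:
  flow rate ≥ 31408 pps: 11554 ≥ 31408 is false
  source is internal: no → false
  source zone ∈ {corp, dmz, mgmt, vpn}: mgmt is in the set → true
  source port < 37970: 48109 < 37970 is false
  NOT destination is internal: yes → false
  payload size < 63490 bytes: 16555 < 63490 is true
  destination zone = dmz: dmz == dmz is true
  destination port ≤ 29111: 28310 ≤ 29111 is true
  part of established connection: yes → true
  source on blocklist: yes → true
  protocol = ICMP: UDP == ICMP is false
  TLS handshake observed: yes → true
  payload size ≥ 46564 bytes: 16555 ≥ 46564 is false
Combine:
[1.1.1] false OR false = false
[1.1.2] true AND false AND false = false
[1.1] false OR false = false
[1] NOT false = true
[2.1.1.1.1] exactly-one(true, true) = false
[2.1.1.1] NOT false = true
[2.1.1] NOT true = false
[2.1] NOT false = true
[2.2] true AND true AND true = true
[2] true → true = true
[3.1.1] false AND true = false
[3.1.2.2] exactly-one(false, false) = false
[3.1.2] false OR false = false
[3.1] false OR false = false
[3] NOT false = true
[root] true AND true AND true = true
Overall: true → allowed

Allowed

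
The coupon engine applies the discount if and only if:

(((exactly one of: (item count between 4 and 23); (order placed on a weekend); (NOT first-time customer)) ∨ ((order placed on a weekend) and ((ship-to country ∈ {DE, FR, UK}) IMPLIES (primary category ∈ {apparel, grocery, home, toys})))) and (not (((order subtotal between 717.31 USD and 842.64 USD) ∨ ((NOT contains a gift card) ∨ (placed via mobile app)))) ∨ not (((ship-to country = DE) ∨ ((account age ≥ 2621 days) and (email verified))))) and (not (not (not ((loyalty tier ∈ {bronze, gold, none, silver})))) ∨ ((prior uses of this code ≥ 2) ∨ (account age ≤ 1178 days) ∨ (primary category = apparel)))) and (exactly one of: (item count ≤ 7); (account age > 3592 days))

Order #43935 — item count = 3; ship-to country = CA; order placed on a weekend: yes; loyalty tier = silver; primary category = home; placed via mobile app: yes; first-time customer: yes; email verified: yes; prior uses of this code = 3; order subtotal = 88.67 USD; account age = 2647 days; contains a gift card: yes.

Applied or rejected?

Rejected

Atomic conditions:
  item count between 4 and 23: 3 in [4, 23] is false
  order placed on a weekend: yes → true
  NOT first-time customer: yes → false
  ship-to country ∈ {DE, FR, UK}: CA is not in the set → false
  primary category ∈ {apparel, grocery, home, toys}: home is in the set → true
  order subtotal between 717.31 USD and 842.64 USD: 88.67 in [717.31, 842.64] is false
  NOT contains a gift card: yes → false
  placed via mobile app: yes → true
  ship-to country = DE: CA == DE is false
  account age ≥ 2621 days: 2647 ≥ 2621 is true
  email verified: yes → true
  loyalty tier ∈ {bronze, gold, none, silver}: silver is in the set → true
  prior uses of this code ≥ 2: 3 ≥ 2 is true
  account age ≤ 1178 days: 2647 ≤ 1178 is false
  primary category = apparel: home == apparel is false
  item count ≤ 7: 3 ≤ 7 is true
  account age > 3592 days: 2647 > 3592 is false
Combine:
[1.1.1] exactly-one(false, true, false) = true
[1.1.2.2] false → true (antecedent false ⇒ implication holds) = true
[1.1.2] true AND true = true
[1.1] true OR true = true
[1.2.1.1.2] false OR true = true
[1.2.1.1] false OR true = true
[1.2.1] NOT true = false
[1.2.2.1.2] true AND true = true
[1.2.2.1] false OR true = true
[1.2.2] NOT true = false
[1.2] false OR false = false
[1.3.1.1.1] NOT true = false
[1.3.1.1] NOT false = true
[1.3.1] NOT true = false
[1.3.2] true OR false OR false = true
[1.3] false OR true = true
[1] true AND false AND true = false
[2] exactly-one(true, false) = true
[root] false AND true = false
Overall: false → rejected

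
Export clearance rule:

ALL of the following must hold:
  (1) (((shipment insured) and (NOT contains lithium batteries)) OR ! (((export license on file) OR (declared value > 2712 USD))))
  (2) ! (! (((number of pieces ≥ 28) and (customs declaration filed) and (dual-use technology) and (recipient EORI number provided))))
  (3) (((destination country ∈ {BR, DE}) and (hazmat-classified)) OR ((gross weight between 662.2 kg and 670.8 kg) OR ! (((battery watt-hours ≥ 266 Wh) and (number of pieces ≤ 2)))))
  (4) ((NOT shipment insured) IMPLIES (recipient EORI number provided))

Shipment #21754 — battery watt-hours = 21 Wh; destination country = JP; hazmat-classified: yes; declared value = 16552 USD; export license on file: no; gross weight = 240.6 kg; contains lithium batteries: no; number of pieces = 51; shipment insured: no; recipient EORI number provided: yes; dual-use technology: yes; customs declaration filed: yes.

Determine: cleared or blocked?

Atomic conditions:
  shipment insured: no → false
  NOT contains lithium batteries: no → true
  export license on file: no → false
  declared value > 2712 USD: 16552 > 2712 is true
  number of pieces ≥ 28: 51 ≥ 28 is true
  customs declaration filed: yes → true
  dual-use technology: yes → true
  recipient EORI number provided: yes → true
  destination country ∈ {BR, DE}: JP is not in the set → false
  hazmat-classified: yes → true
  gross weight between 662.2 kg and 670.8 kg: 240.6 in [662.2, 670.8] is false
  battery watt-hours ≥ 266 Wh: 21 ≥ 266 is false
  number of pieces ≤ 2: 51 ≤ 2 is false
  NOT shipment insured: no → true
Combine:
[1.1] false AND true = false
[1.2.1] false OR true = true
[1.2] NOT true = false
[1] false OR false = false
[2.1.1] true AND true AND true AND true = true
[2.1] NOT true = false
[2] NOT false = true
[3.1] false AND true = false
[3.2.2.1] false AND false = false
[3.2.2] NOT false = true
[3.2] false OR true = true
[3] false OR true = true
[4] true → true = true
[root] false AND true AND true AND true = false
Overall: false → blocked

Blocked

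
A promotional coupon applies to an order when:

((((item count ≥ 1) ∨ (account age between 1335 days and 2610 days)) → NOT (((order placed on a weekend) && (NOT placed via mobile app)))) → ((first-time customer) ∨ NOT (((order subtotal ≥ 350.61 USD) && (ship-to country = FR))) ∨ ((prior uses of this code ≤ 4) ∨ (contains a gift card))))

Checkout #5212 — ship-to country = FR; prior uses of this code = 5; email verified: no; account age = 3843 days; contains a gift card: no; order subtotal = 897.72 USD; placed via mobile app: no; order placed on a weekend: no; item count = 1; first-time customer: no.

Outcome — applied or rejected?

Atomic conditions:
  item count ≥ 1: 1 ≥ 1 is true
  account age between 1335 days and 2610 days: 3843 in [1335, 2610] is false
  order placed on a weekend: no → false
  NOT placed via mobile app: no → true
  first-time customer: no → false
  order subtotal ≥ 350.61 USD: 897.72 ≥ 350.61 is true
  ship-to country = FR: FR == FR is true
  prior uses of this code ≤ 4: 5 ≤ 4 is false
  contains a gift card: no → false
Combine:
[1.1] true OR false = true
[1.2.1] false AND true = false
[1.2] NOT false = true
[1] true → true = true
[2.2.1] true AND true = true
[2.2] NOT true = false
[2.3] false OR false = false
[2] false OR false OR false = false
[root] true → false = false
Overall: false → rejected

Rejected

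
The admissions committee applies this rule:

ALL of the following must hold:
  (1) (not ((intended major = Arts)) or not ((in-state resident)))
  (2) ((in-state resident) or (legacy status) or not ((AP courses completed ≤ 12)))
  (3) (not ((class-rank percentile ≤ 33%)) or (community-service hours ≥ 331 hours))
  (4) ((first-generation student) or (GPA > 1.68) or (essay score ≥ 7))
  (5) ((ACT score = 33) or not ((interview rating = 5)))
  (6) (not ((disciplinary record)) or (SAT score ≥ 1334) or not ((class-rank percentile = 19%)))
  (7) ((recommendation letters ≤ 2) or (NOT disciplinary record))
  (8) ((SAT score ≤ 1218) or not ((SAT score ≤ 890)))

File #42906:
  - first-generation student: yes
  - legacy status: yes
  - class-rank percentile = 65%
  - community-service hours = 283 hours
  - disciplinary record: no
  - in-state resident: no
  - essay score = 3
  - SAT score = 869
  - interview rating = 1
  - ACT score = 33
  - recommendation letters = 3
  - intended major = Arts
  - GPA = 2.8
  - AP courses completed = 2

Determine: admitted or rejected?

Atomic conditions:
  intended major = Arts: Arts == Arts is true
  in-state resident: no → false
  legacy status: yes → true
  AP courses completed ≤ 12: 2 ≤ 12 is true
  class-rank percentile ≤ 33%: 65 ≤ 33 is false
  community-service hours ≥ 331 hours: 283 ≥ 331 is false
  first-generation student: yes → true
  GPA > 1.68: 2.8 > 1.68 is true
  essay score ≥ 7: 3 ≥ 7 is false
  ACT score = 33: 33 == 33 is true
  interview rating = 5: 1 == 5 is false
  disciplinary record: no → false
  SAT score ≥ 1334: 869 ≥ 1334 is false
  class-rank percentile = 19%: 65 == 19 is false
  recommendation letters ≤ 2: 3 ≤ 2 is false
  NOT disciplinary record: no → true
  SAT score ≤ 1218: 869 ≤ 1218 is true
  SAT score ≤ 890: 869 ≤ 890 is true
Combine:
[1.1] NOT true = false
[1.2] NOT false = true
[1] false OR true = true
[2.3] NOT true = false
[2] false OR true OR false = true
[3.1] NOT false = true
[3] true OR false = true
[4] true OR true OR false = true
[5.2] NOT false = true
[5] true OR true = true
[6.1] NOT false = true
[6.3] NOT false = true
[6] true OR false OR true = true
[7] false OR true = true
[8.2] NOT true = false
[8] true OR false = true
[root] true AND true AND true AND true AND true AND true AND true AND true = true
Overall: true → admitted

Admitted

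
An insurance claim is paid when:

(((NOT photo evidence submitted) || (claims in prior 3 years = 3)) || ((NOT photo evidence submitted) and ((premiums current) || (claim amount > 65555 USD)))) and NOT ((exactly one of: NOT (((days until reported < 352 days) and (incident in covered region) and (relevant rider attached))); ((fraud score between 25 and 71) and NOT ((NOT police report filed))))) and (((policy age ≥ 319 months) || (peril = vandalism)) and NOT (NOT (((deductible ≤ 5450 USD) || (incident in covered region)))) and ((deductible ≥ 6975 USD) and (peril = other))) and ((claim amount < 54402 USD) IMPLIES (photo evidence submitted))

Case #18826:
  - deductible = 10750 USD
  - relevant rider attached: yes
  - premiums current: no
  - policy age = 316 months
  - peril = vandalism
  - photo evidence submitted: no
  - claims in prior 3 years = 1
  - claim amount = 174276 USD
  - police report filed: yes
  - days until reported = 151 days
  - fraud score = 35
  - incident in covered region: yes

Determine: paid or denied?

Denied

Atomic conditions:
  NOT photo evidence submitted: no → true
  claims in prior 3 years = 3: 1 == 3 is false
  premiums current: no → false
  claim amount > 65555 USD: 174276 > 65555 is true
  days until reported < 352 days: 151 < 352 is true
  incident in covered region: yes → true
  relevant rider attached: yes → true
  fraud score between 25 and 71: 35 in [25, 71] is true
  NOT police report filed: yes → false
  policy age ≥ 319 months: 316 ≥ 319 is false
  peril = vandalism: vandalism == vandalism is true
  deductible ≤ 5450 USD: 10750 ≤ 5450 is false
  deductible ≥ 6975 USD: 10750 ≥ 6975 is true
  peril = other: vandalism == other is false
  claim amount < 54402 USD: 174276 < 54402 is false
  photo evidence submitted: no → false
Combine:
[1.1] true OR false = true
[1.2.2] false OR true = true
[1.2] true AND true = true
[1] true OR true = true
[2.1.1.1] true AND true AND true = true
[2.1.1] NOT true = false
[2.1.2.2] NOT false = true
[2.1.2] true AND true = true
[2.1] exactly-one(false, true) = true
[2] NOT true = false
[3.1] false OR true = true
[3.2.1.1] false OR true = true
[3.2.1] NOT true = false
[3.2] NOT false = true
[3.3] true AND false = false
[3] true AND true AND false = false
[4] false → false (antecedent false ⇒ implication holds) = true
[root] true AND false AND false AND true = false
Overall: false → denied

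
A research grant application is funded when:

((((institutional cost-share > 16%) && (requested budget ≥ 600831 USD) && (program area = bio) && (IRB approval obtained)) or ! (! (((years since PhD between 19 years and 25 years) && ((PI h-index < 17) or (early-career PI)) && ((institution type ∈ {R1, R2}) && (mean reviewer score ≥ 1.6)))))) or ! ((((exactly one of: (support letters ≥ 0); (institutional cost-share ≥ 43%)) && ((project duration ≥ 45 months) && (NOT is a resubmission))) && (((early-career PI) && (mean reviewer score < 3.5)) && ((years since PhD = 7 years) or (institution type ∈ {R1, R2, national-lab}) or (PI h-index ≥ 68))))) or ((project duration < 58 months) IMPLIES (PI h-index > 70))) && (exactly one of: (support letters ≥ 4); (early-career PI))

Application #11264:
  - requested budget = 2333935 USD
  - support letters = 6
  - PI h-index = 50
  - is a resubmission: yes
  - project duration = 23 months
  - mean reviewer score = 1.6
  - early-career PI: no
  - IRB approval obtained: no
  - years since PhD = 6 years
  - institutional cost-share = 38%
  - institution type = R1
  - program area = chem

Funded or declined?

Funded

Atomic conditions:
  institutional cost-share > 16%: 38 > 16 is true
  requested budget ≥ 600831 USD: 2333935 ≥ 600831 is true
  program area = bio: chem == bio is false
  IRB approval obtained: no → false
  years since PhD between 19 years and 25 years: 6 in [19, 25] is false
  PI h-index < 17: 50 < 17 is false
  early-career PI: no → false
  institution type ∈ {R1, R2}: R1 is in the set → true
  mean reviewer score ≥ 1.6: 1.6 ≥ 1.6 is true
  support letters ≥ 0: 6 ≥ 0 is true
  institutional cost-share ≥ 43%: 38 ≥ 43 is false
  project duration ≥ 45 months: 23 ≥ 45 is false
  NOT is a resubmission: yes → false
  mean reviewer score < 3.5: 1.6 < 3.5 is true
  years since PhD = 7 years: 6 == 7 is false
  institution type ∈ {R1, R2, national-lab}: R1 is in the set → true
  PI h-index ≥ 68: 50 ≥ 68 is false
  project duration < 58 months: 23 < 58 is true
  PI h-index > 70: 50 > 70 is false
  support letters ≥ 4: 6 ≥ 4 is true
Combine:
[1.1.1] true AND true AND false AND false = false
[1.1.2.1.1.2] false OR false = false
[1.1.2.1.1.3] true AND true = true
[1.1.2.1.1] false AND false AND true = false
[1.1.2.1] NOT false = true
[1.1.2] NOT true = false
[1.1] false OR false = false
[1.2.1.1.1] exactly-one(true, false) = true
[1.2.1.1.2] false AND false = false
[1.2.1.1] true AND false = false
[1.2.1.2.1] false AND true = false
[1.2.1.2.2] false OR true OR false = true
[1.2.1.2] false AND true = false
[1.2.1] false AND false = false
[1.2] NOT false = true
[1.3] true → false = false
[1] false OR true OR false = true
[2] exactly-one(true, false) = true
[root] true AND true = true
Overall: true → funded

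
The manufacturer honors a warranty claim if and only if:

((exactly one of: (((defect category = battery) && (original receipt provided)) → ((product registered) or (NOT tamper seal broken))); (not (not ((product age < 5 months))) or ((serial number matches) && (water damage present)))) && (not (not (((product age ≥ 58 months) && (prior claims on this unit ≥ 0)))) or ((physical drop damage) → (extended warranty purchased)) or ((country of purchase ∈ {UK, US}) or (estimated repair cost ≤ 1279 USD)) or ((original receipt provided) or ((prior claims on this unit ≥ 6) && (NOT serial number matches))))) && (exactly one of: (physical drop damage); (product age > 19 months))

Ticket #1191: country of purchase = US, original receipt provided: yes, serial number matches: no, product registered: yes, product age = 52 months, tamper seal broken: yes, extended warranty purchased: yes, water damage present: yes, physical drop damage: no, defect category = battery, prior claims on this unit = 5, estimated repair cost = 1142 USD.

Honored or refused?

Honored

Atomic conditions:
  defect category = battery: battery == battery is true
  original receipt provided: yes → true
  product registered: yes → true
  NOT tamper seal broken: yes → false
  product age < 5 months: 52 < 5 is false
  serial number matches: no → false
  water damage present: yes → true
  product age ≥ 58 months: 52 ≥ 58 is false
  prior claims on this unit ≥ 0: 5 ≥ 0 is true
  physical drop damage: no → false
  extended warranty purchased: yes → true
  country of purchase ∈ {UK, US}: US is in the set → true
  estimated repair cost ≤ 1279 USD: 1142 ≤ 1279 is true
  prior claims on this unit ≥ 6: 5 ≥ 6 is false
  NOT serial number matches: no → true
  product age > 19 months: 52 > 19 is true
Combine:
[1.1.1.1] true AND true = true
[1.1.1.2] true OR false = true
[1.1.1] true → true = true
[1.1.2.1.1] NOT false = true
[1.1.2.1] NOT true = false
[1.1.2.2] false AND true = false
[1.1.2] false OR false = false
[1.1] exactly-one(true, false) = true
[1.2.1.1.1] false AND true = false
[1.2.1.1] NOT false = true
[1.2.1] NOT true = false
[1.2.2] false → true (antecedent false ⇒ implication holds) = true
[1.2.3] true OR true = true
[1.2.4.2] false AND true = false
[1.2.4] true OR false = true
[1.2] false OR true OR true OR true = true
[1] true AND true = true
[2] exactly-one(false, true) = true
[root] true AND true = true
Overall: true → honored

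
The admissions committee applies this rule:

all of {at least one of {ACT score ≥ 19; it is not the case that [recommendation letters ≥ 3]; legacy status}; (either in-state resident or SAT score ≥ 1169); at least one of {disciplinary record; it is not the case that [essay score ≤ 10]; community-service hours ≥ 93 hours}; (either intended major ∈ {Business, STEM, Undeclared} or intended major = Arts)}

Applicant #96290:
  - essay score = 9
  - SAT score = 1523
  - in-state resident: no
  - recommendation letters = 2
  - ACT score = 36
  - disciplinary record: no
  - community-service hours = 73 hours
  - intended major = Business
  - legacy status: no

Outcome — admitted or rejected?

Rejected

Atomic conditions:
  ACT score ≥ 19: 36 ≥ 19 is true
  recommendation letters ≥ 3: 2 ≥ 3 is false
  legacy status: no → false
  in-state resident: no → false
  SAT score ≥ 1169: 1523 ≥ 1169 is true
  disciplinary record: no → false
  essay score ≤ 10: 9 ≤ 10 is true
  community-service hours ≥ 93 hours: 73 ≥ 93 is false
  intended major ∈ {Business, STEM, Undeclared}: Business is in the set → true
  intended major = Arts: Business == Arts is false
Combine:
[1.2] NOT false = true
[1] true OR true OR false = true
[2] false OR true = true
[3.2] NOT true = false
[3] false OR false OR false = false
[4] true OR false = true
[root] true AND true AND false AND true = false
Overall: false → rejected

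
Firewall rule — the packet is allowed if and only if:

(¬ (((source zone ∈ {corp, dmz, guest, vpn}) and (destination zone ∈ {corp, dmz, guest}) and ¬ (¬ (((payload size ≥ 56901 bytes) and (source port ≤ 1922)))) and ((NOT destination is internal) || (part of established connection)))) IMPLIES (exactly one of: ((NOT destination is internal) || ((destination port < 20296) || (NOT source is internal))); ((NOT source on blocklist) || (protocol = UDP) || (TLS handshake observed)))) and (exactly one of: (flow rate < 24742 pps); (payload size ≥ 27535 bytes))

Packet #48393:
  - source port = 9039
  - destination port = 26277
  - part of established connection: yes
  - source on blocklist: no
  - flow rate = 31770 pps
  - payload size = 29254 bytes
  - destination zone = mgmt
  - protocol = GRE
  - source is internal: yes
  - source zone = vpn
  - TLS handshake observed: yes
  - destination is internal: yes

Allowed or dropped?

Atomic conditions:
  source zone ∈ {corp, dmz, guest, vpn}: vpn is in the set → true
  destination zone ∈ {corp, dmz, guest}: mgmt is not in the set → false
  payload size ≥ 56901 bytes: 29254 ≥ 56901 is false
  source port ≤ 1922: 9039 ≤ 1922 is false
  NOT destination is internal: yes → false
  part of established connection: yes → true
  destination port < 20296: 26277 < 20296 is false
  NOT source is internal: yes → false
  NOT source on blocklist: no → true
  protocol = UDP: GRE == UDP is false
  TLS handshake observed: yes → true
  flow rate < 24742 pps: 31770 < 24742 is false
  payload size ≥ 27535 bytes: 29254 ≥ 27535 is true
Combine:
[1.1.1.3.1.1] false AND false = false
[1.1.1.3.1] NOT false = true
[1.1.1.3] NOT true = false
[1.1.1.4] false OR true = true
[1.1.1] true AND false AND false AND true = false
[1.1] NOT false = true
[1.2.1.2] false OR false = false
[1.2.1] false OR false = false
[1.2.2] true OR false OR true = true
[1.2] exactly-one(false, true) = true
[1] true → true = true
[2] exactly-one(false, true) = true
[root] true AND true = true
Overall: true → allowed

Allowed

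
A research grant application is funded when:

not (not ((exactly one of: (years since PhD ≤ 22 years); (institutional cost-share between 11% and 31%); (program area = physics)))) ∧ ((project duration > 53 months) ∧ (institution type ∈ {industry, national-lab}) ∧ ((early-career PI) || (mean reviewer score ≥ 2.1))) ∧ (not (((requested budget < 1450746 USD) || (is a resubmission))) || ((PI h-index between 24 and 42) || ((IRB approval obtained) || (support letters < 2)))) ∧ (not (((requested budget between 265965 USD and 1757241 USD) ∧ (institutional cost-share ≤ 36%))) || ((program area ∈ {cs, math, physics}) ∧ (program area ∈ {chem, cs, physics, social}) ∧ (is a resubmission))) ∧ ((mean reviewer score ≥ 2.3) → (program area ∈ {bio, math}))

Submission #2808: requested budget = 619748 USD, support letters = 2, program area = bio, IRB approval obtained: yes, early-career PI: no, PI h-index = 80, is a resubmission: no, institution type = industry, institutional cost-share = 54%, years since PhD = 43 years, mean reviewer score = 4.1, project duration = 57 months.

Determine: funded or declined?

Atomic conditions:
  years since PhD ≤ 22 years: 43 ≤ 22 is false
  institutional cost-share between 11% and 31%: 54 in [11, 31] is false
  program area = physics: bio == physics is false
  project duration > 53 months: 57 > 53 is true
  institution type ∈ {industry, national-lab}: industry is in the set → true
  early-career PI: no → false
  mean reviewer score ≥ 2.1: 4.1 ≥ 2.1 is true
  requested budget < 1450746 USD: 619748 < 1450746 is true
  is a resubmission: no → false
  PI h-index between 24 and 42: 80 in [24, 42] is false
  IRB approval obtained: yes → true
  support letters < 2: 2 < 2 is false
  requested budget between 265965 USD and 1757241 USD: 619748 in [265965, 1757241] is true
  institutional cost-share ≤ 36%: 54 ≤ 36 is false
  program area ∈ {cs, math, physics}: bio is not in the set → false
  program area ∈ {chem, cs, physics, social}: bio is not in the set → false
  mean reviewer score ≥ 2.3: 4.1 ≥ 2.3 is true
  program area ∈ {bio, math}: bio is in the set → true
Combine:
[1.1.1] exactly-one(false, false, false) = false
[1.1] NOT false = true
[1] NOT true = false
[2.3] false OR true = true
[2] true AND true AND true = true
[3.1.1] true OR false = true
[3.1] NOT true = false
[3.2.2] true OR false = true
[3.2] false OR true = true
[3] false OR true = true
[4.1.1] true AND false = false
[4.1] NOT false = true
[4.2] false AND false AND false = false
[4] true OR false = true
[5] true → true = true
[root] false AND true AND true AND true AND true = false
Overall: false → declined

Declined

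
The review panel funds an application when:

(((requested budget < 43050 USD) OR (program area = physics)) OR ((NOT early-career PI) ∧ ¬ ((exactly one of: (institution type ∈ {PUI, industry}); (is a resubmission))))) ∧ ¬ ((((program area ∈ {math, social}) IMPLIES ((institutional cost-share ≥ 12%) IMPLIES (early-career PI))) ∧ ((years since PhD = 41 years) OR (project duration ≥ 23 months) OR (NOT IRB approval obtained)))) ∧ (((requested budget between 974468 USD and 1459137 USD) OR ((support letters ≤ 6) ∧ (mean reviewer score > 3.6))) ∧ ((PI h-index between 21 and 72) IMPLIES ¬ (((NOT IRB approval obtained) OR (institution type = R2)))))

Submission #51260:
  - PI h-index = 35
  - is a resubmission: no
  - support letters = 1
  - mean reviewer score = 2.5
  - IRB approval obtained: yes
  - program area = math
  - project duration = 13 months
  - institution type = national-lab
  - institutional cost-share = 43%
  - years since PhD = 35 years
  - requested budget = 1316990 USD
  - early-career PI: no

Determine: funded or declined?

Atomic conditions:
  requested budget < 43050 USD: 1316990 < 43050 is false
  program area = physics: math == physics is false
  NOT early-career PI: no → true
  institution type ∈ {PUI, industry}: national-lab is not in the set → false
  is a resubmission: no → false
  program area ∈ {math, social}: math is in the set → true
  institutional cost-share ≥ 12%: 43 ≥ 12 is true
  early-career PI: no → false
  years since PhD = 41 years: 35 == 41 is false
  project duration ≥ 23 months: 13 ≥ 23 is false
  NOT IRB approval obtained: yes → false
  requested budget between 974468 USD and 1459137 USD: 1316990 in [974468, 1459137] is true
  support letters ≤ 6: 1 ≤ 6 is true
  mean reviewer score > 3.6: 2.5 > 3.6 is false
  PI h-index between 21 and 72: 35 in [21, 72] is true
  institution type = R2: national-lab == R2 is false
Combine:
[1.1] false OR false = false
[1.2.2.1] exactly-one(false, false) = false
[1.2.2] NOT false = true
[1.2] true AND true = true
[1] false OR true = true
[2.1.1.2] true → false = false
[2.1.1] true → false = false
[2.1.2] false OR false OR false = false
[2.1] false AND false = false
[2] NOT false = true
[3.1.2] true AND false = false
[3.1] true OR false = true
[3.2.2.1] false OR false = false
[3.2.2] NOT false = true
[3.2] true → true = true
[3] true AND true = true
[root] true AND true AND true = true
Overall: true → funded

Funded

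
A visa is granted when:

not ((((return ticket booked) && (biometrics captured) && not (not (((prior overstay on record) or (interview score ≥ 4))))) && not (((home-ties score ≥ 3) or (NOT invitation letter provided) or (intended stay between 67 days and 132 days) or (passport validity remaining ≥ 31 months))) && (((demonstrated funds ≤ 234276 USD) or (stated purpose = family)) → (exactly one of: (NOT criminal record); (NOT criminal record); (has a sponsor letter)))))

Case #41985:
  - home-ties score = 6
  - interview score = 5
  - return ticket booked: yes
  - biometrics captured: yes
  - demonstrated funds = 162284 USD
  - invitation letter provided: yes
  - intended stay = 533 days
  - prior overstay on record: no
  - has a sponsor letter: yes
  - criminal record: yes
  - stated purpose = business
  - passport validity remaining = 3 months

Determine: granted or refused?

Atomic conditions:
  return ticket booked: yes → true
  biometrics captured: yes → true
  prior overstay on record: no → false
  interview score ≥ 4: 5 ≥ 4 is true
  home-ties score ≥ 3: 6 ≥ 3 is true
  NOT invitation letter provided: yes → false
  intended stay between 67 days and 132 days: 533 in [67, 132] is false
  passport validity remaining ≥ 31 months: 3 ≥ 31 is false
  demonstrated funds ≤ 234276 USD: 162284 ≤ 234276 is true
  stated purpose = family: business == family is false
  NOT criminal record: yes → false
  has a sponsor letter: yes → true
Combine:
[1.1.3.1.1] false OR true = true
[1.1.3.1] NOT true = false
[1.1.3] NOT false = true
[1.1] true AND true AND true = true
[1.2.1] true OR false OR false OR false = true
[1.2] NOT true = false
[1.3.1] true OR false = true
[1.3.2] exactly-one(false, false, true) = true
[1.3] true → true = true
[1] true AND false AND true = false
[root] NOT false = true
Overall: true → granted

Granted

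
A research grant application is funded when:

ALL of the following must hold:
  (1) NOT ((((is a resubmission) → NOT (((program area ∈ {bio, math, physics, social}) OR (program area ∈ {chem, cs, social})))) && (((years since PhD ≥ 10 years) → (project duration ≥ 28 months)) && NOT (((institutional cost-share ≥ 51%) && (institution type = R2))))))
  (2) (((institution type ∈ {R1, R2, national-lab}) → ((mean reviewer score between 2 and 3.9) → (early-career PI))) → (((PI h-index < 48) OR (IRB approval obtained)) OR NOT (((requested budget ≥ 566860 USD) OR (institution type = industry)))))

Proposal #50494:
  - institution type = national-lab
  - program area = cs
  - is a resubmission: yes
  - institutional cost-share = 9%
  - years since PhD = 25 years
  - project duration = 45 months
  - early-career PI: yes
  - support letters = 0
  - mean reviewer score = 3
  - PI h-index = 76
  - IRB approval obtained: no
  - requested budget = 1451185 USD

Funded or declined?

Declined

Atomic conditions:
  is a resubmission: yes → true
  program area ∈ {bio, math, physics, social}: cs is not in the set → false
  program area ∈ {chem, cs, social}: cs is in the set → true
  years since PhD ≥ 10 years: 25 ≥ 10 is true
  project duration ≥ 28 months: 45 ≥ 28 is true
  institutional cost-share ≥ 51%: 9 ≥ 51 is false
  institution type = R2: national-lab == R2 is false
  institution type ∈ {R1, R2, national-lab}: national-lab is in the set → true
  mean reviewer score between 2 and 3.9: 3 in [2, 3.9] is true
  early-career PI: yes → true
  PI h-index < 48: 76 < 48 is false
  IRB approval obtained: no → false
  requested budget ≥ 566860 USD: 1451185 ≥ 566860 is true
  institution type = industry: national-lab == industry is false
Combine:
[1.1.1.2.1] false OR true = true
[1.1.1.2] NOT true = false
[1.1.1] true → false = false
[1.1.2.1] true → true = true
[1.1.2.2.1] false AND false = false
[1.1.2.2] NOT false = true
[1.1.2] true AND true = true
[1.1] false AND true = false
[1] NOT false = true
[2.1.2] true → true = true
[2.1] true → true = true
[2.2.1] false OR false = false
[2.2.2.1] true OR false = true
[2.2.2] NOT true = false
[2.2] false OR false = false
[2] true → false = false
[root] true AND false = false
Overall: false → declined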